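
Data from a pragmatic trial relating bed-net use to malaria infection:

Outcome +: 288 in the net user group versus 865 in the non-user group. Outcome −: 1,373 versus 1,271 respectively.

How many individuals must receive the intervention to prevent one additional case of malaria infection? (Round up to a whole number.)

5

Risk in treated group = 288/1661 = 0.17339; risk in control = 865/2136 = 0.40496.
Absolute risk reduction = 0.40496 − 0.17339 = 0.23157
NNT = 1 / ARR = 1 / 0.23157 = 4.318 → round up → 5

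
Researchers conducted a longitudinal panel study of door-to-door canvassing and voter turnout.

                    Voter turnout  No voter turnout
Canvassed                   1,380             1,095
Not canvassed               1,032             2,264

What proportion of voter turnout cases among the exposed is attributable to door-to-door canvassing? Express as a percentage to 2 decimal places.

43.84

Cells: a = 1380, b = 1095, c = 1032, d = 2264.
Risk in exposed = 1380/2475 = 0.55758; risk in unexposed = 1032/3296 = 0.31311.
RR = 0.55758/0.31311 = 1.78078
AR% = (RR − 1)/RR × 100 = (1.78078 − 1)/1.78078 × 100 = 43.8450%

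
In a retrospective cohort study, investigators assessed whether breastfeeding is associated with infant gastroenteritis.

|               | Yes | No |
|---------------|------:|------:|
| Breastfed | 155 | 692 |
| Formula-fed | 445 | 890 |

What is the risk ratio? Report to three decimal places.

Cells: a = 155, b = 692, c = 445, d = 890.
Risk in exposed = 155/847 = 0.18300; risk in unexposed = 445/1335 = 0.33333.
RR = 0.18300 / 0.33333 = 0.54900
The risk is 45% lower among the exposed than among the unexposed.

0.549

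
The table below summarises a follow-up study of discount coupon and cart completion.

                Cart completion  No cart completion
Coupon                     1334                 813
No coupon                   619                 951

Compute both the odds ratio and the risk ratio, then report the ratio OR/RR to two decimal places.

Cells: a = 1334, b = 813, c = 619, d = 951.
OR = (1334·951)/(813·619) = 1268634/503247 = 2.52090
Risk in exposed = 1334/2147 = 0.62133; risk in unexposed = 619/1570 = 0.39427; RR = 1.57591
OR/RR = 2.52090 / 1.57591 = 1.59964
The outcome is not rare, so the OR lies further from 1 than the RR.

1.60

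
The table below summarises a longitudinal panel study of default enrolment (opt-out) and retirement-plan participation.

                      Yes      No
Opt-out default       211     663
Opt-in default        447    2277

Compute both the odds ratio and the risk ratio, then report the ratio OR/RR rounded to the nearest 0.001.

1.102

Cells: a = 211, b = 663, c = 447, d = 2277.
OR = (211·2277)/(663·447) = 480447/296361 = 1.62115
Risk in exposed = 211/874 = 0.24142; risk in unexposed = 447/2724 = 0.16410; RR = 1.47120
OR/RR = 1.62115 / 1.47120 = 1.10193
The outcome is not rare, so the OR lies further from 1 than the RR.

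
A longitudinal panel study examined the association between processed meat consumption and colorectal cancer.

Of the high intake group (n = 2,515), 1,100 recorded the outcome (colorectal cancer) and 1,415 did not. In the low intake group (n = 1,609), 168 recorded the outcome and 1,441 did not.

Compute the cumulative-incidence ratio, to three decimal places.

From the description: a = 1100, b = 1415, c = 168, d = 1441.
Risk in exposed = 1100/2515 = 0.43738; risk in unexposed = 168/1609 = 0.10441.
RR = 0.43738 / 0.10441 = 4.18891
The risk among the exposed is 4.19 times that among the unexposed.

4.189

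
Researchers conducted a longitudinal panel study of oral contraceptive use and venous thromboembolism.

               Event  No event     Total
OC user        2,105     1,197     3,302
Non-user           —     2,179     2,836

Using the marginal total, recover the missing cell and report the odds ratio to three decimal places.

The missing cell is in the unexposed row: 2836 − 2179 = 657.
So a = 2105, b = 1197, c = 657, d = 2179.
OR = (a·d)/(b·c) = (2105 × 2179) / (1197 × 657) = 4586795 / 786429 = 5.83243

5.832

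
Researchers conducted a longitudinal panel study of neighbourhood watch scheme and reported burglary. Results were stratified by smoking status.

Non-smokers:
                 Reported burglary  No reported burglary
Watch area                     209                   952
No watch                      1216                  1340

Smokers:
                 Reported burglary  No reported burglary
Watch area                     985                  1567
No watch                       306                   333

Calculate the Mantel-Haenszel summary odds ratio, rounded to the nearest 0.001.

0.386

OR_MH = Σ(aᵢdᵢ/nᵢ) / Σ(bᵢcᵢ/nᵢ), where nᵢ is the stratum total.
Stratum 1 (Non-smokers): n = 3717; a·d/n = 209·1340/3717 = 75.3457; b·c/n = 952·1216/3717 = 311.4426
Stratum 2 (Smokers): n = 3191; a·d/n = 985·333/3191 = 102.7907; b·c/n = 1567·306/3191 = 150.2670
OR_MH = (75.3457 + 102.7907) / (311.4426 + 150.2670) = 178.1364 / 461.7096 = 0.38582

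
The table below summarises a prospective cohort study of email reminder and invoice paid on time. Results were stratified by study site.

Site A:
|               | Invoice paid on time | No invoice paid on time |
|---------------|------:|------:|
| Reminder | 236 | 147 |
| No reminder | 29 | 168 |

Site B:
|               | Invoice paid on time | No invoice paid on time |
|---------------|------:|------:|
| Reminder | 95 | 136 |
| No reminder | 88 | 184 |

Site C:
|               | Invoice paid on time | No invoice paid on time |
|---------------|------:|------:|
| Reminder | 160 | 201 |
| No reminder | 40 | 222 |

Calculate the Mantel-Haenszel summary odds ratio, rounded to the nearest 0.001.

OR_MH = Σ(aᵢdᵢ/nᵢ) / Σ(bᵢcᵢ/nᵢ), where nᵢ is the stratum total.
Stratum 1 (Site A): n = 580; a·d/n = 236·168/580 = 68.3586; b·c/n = 147·29/580 = 7.3500
Stratum 2 (Site B): n = 503; a·d/n = 95·184/503 = 34.7515; b·c/n = 136·88/503 = 23.7932
Stratum 3 (Site C): n = 623; a·d/n = 160·222/623 = 57.0144; b·c/n = 201·40/623 = 12.9053
OR_MH = (68.3586 + 34.7515 + 57.0144) / (7.3500 + 23.7932 + 12.9053) = 160.1246 / 44.0485 = 3.63518

3.635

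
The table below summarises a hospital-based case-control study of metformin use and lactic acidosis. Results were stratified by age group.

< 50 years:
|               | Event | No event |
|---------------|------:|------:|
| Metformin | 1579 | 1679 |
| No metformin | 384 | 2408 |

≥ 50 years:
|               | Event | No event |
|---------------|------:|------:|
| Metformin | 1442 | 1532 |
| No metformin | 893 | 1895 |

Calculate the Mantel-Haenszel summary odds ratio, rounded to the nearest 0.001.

3.206

OR_MH = Σ(aᵢdᵢ/nᵢ) / Σ(bᵢcᵢ/nᵢ), where nᵢ is the stratum total.
Stratum 1 (< 50 years): n = 6050; a·d/n = 1579·2408/6050 = 628.4681; b·c/n = 1679·384/6050 = 106.5679
Stratum 2 (≥ 50 years): n = 5762; a·d/n = 1442·1895/5762 = 474.2433; b·c/n = 1532·893/5762 = 237.4308
OR_MH = (628.4681 + 474.2433) / (106.5679 + 237.4308) = 1102.7114 / 343.9987 = 3.20557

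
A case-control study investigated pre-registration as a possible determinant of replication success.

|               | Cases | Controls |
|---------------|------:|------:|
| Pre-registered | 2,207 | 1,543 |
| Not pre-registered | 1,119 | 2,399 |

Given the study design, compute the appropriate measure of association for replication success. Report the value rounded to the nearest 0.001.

Cells: a = 2207, b = 1543, c = 1119, d = 2399.
This is a case-control study: participants were sampled on outcome status, so risks in the source population cannot be estimated directly — relative risk is not valid here. The odds ratio is the appropriate measure.
OR = (a·d)/(b·c) = (2207 × 2399) / (1543 × 1119) = 5294593 / 1726617 = 3.06645

3.066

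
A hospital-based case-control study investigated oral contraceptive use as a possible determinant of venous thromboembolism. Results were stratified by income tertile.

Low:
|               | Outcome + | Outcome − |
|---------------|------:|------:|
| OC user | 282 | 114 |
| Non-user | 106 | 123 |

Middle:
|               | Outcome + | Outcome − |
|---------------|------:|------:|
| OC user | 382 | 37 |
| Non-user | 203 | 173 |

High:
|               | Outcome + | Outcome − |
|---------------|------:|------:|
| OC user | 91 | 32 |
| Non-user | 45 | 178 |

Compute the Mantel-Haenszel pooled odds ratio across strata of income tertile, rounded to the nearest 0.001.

5.629

OR_MH = Σ(aᵢdᵢ/nᵢ) / Σ(bᵢcᵢ/nᵢ), where nᵢ is the stratum total.
Stratum 1 (Low): n = 625; a·d/n = 282·123/625 = 55.4976; b·c/n = 114·106/625 = 19.3344
Stratum 2 (Middle): n = 795; a·d/n = 382·173/795 = 83.1270; b·c/n = 37·203/795 = 9.4478
Stratum 3 (High): n = 346; a·d/n = 91·178/346 = 46.8150; b·c/n = 32·45/346 = 4.1618
OR_MH = (55.4976 + 83.1270 + 46.8150) / (19.3344 + 9.4478 + 4.1618) = 185.4397 / 32.9440 = 5.62893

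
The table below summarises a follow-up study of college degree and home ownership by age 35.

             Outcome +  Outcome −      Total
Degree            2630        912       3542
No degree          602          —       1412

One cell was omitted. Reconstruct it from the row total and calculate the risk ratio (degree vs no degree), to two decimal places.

1.74

The missing cell is in the unexposed row: 1412 − 602 = 810.
So a = 2630, b = 912, c = 602, d = 810.
RR = [a/(a+b)] / [c/(c+d)] = (2630/3542) / (602/1412) = 0.74252/0.42635 = 1.74159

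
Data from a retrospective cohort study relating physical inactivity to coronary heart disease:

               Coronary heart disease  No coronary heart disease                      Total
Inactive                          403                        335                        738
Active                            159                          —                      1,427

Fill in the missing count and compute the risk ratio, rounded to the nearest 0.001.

4.901

The missing cell is in the unexposed row: 1427 − 159 = 1268.
So a = 403, b = 335, c = 159, d = 1268.
RR = [a/(a+b)] / [c/(c+d)] = (403/738) / (159/1427) = 0.54607/0.11142 = 4.90090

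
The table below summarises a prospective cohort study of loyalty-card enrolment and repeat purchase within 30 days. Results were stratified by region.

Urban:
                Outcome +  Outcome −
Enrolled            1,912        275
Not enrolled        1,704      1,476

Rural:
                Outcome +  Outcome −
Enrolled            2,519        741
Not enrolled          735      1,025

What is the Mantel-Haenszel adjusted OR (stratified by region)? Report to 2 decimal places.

OR_MH = Σ(aᵢdᵢ/nᵢ) / Σ(bᵢcᵢ/nᵢ), where nᵢ is the stratum total.
Stratum 1 (Urban): n = 5367; a·d/n = 1912·1476/5367 = 525.8267; b·c/n = 275·1704/5367 = 87.3113
Stratum 2 (Rural): n = 5020; a·d/n = 2519·1025/5020 = 514.3376; b·c/n = 741·735/5020 = 108.4930
OR_MH = (525.8267 + 514.3376) / (87.3113 + 108.4930) = 1040.1644 / 195.8044 = 5.31226

5.31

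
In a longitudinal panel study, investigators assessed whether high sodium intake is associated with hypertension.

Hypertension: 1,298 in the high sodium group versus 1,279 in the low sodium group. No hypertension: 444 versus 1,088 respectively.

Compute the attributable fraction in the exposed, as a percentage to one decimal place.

27.5

From the description: a = 1298, b = 444, c = 1279, d = 1088.
Risk in exposed = 1298/1742 = 0.74512; risk in unexposed = 1279/2367 = 0.54035.
RR = 0.74512/0.54035 = 1.37897
AR% = (RR − 1)/RR × 100 = (1.37897 − 1)/1.37897 × 100 = 27.4820%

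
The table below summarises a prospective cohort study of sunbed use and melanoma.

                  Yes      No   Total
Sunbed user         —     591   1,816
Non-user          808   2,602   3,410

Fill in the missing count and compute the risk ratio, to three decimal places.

2.847

The missing cell is in the exposed row: 1816 − 591 = 1225.
So a = 1225, b = 591, c = 808, d = 2602.
RR = [a/(a+b)] / [c/(c+d)] = (1225/1816) / (808/3410) = 0.67456/0.23695 = 2.84684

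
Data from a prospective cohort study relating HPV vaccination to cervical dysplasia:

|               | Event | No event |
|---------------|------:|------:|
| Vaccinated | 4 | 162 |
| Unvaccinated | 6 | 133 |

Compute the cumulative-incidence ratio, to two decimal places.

0.56

Cells: a = 4, b = 162, c = 6, d = 133.
Risk in exposed = 4/166 = 0.02410; risk in unexposed = 6/139 = 0.04317.
RR = 0.02410 / 0.04317 = 0.55823
The risk is 44% lower among the exposed than among the unexposed.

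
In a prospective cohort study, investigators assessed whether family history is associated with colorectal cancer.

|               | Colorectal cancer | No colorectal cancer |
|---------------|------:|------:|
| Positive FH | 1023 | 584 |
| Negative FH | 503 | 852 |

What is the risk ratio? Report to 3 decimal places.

Cells: a = 1023, b = 584, c = 503, d = 852.
Risk in exposed = 1023/1607 = 0.63659; risk in unexposed = 503/1355 = 0.37122.
RR = 0.63659 / 0.37122 = 1.71487
The risk among the exposed is 1.71 times that among the unexposed.

1.715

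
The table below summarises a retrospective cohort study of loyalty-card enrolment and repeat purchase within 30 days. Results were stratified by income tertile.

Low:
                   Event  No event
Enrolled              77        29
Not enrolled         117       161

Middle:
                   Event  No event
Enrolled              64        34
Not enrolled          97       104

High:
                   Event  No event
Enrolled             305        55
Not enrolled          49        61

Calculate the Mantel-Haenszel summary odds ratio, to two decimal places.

OR_MH = Σ(aᵢdᵢ/nᵢ) / Σ(bᵢcᵢ/nᵢ), where nᵢ is the stratum total.
Stratum 1 (Low): n = 384; a·d/n = 77·161/384 = 32.2839; b·c/n = 29·117/384 = 8.8359
Stratum 2 (Middle): n = 299; a·d/n = 64·104/299 = 22.2609; b·c/n = 34·97/299 = 11.0301
Stratum 3 (High): n = 470; a·d/n = 305·61/470 = 39.5851; b·c/n = 55·49/470 = 5.7340
OR_MH = (32.2839 + 22.2609 + 39.5851) / (8.8359 + 11.0301 + 5.7340) = 94.1298 / 25.6001 = 3.67693

3.68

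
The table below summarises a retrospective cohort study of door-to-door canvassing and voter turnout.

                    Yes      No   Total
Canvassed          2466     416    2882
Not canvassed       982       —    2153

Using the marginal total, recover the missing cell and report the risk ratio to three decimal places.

1.876

The missing cell is in the unexposed row: 2153 − 982 = 1171.
So a = 2466, b = 416, c = 982, d = 1171.
RR = [a/(a+b)] / [c/(c+d)] = (2466/2882) / (982/2153) = 0.85566/0.45611 = 1.87599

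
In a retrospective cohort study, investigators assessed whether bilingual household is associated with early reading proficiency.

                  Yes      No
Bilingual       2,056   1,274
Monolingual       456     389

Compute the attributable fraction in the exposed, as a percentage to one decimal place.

Cells: a = 2056, b = 1274, c = 456, d = 389.
Risk in exposed = 2056/3330 = 0.61742; risk in unexposed = 456/845 = 0.53964.
RR = 0.61742/0.53964 = 1.14412
AR% = (RR − 1)/RR × 100 = (1.14412 − 1)/1.14412 × 100 = 12.5964%

12.6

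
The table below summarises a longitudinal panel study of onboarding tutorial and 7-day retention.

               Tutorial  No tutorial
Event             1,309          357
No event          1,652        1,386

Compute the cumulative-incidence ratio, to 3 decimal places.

Reading the table with exposure as columns: a = 1309 (Tutorial, case), b = 1652 (Tutorial, non-case), c = 357 (No tutorial, case), d = 1386.
Risk in exposed = 1309/2961 = 0.44208; risk in unexposed = 357/1743 = 0.20482.
RR = 0.44208 / 0.20482 = 2.15839
The risk among the exposed is 2.16 times that among the unexposed.

2.158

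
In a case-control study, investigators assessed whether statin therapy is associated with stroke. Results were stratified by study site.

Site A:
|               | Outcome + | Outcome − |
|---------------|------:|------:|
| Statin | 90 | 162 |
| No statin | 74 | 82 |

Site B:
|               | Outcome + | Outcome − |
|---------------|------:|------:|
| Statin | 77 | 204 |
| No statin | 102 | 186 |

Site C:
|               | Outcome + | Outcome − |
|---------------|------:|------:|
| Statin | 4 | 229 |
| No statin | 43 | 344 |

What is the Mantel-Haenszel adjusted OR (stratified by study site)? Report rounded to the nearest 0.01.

OR_MH = Σ(aᵢdᵢ/nᵢ) / Σ(bᵢcᵢ/nᵢ), where nᵢ is the stratum total.
Stratum 1 (Site A): n = 408; a·d/n = 90·82/408 = 18.0882; b·c/n = 162·74/408 = 29.3824
Stratum 2 (Site B): n = 569; a·d/n = 77·186/569 = 25.1705; b·c/n = 204·102/569 = 36.5694
Stratum 3 (Site C): n = 620; a·d/n = 4·344/620 = 2.2194; b·c/n = 229·43/620 = 15.8823
OR_MH = (18.0882 + 25.1705 + 2.2194) / (29.3824 + 36.5694 + 15.8823) = 45.4781 / 81.8340 = 0.55574

0.56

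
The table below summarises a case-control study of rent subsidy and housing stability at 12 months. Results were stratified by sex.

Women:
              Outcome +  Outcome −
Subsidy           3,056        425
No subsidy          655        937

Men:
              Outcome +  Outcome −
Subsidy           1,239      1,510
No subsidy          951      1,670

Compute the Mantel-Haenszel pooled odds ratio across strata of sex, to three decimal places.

OR_MH = Σ(aᵢdᵢ/nᵢ) / Σ(bᵢcᵢ/nᵢ), where nᵢ is the stratum total.
Stratum 1 (Women): n = 5073; a·d/n = 3056·937/5073 = 564.4534; b·c/n = 425·655/5073 = 54.8738
Stratum 2 (Men): n = 5370; a·d/n = 1239·1670/5370 = 385.3128; b·c/n = 1510·951/5370 = 267.4134
OR_MH = (564.4534 + 385.3128) / (54.8738 + 267.4134) = 949.7662 / 322.2872 = 2.94696

2.947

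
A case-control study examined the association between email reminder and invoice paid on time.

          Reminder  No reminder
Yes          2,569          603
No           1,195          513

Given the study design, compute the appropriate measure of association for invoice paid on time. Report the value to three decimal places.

Reading the table with exposure as columns: a = 2569 (Reminder, case), b = 1195 (Reminder, non-case), c = 603 (No reminder, case), d = 513.
This is a case-control study: participants were sampled on outcome status, so risks in the source population cannot be estimated directly — relative risk is not valid here. The odds ratio is the appropriate measure.
OR = (a·d)/(b·c) = (2569 × 513) / (1195 × 603) = 1317897 / 720585 = 1.82893

1.829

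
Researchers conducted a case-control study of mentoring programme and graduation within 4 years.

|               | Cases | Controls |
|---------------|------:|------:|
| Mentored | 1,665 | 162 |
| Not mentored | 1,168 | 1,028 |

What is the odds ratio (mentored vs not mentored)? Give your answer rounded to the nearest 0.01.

Cells: a = 1665, b = 162, c = 1168, d = 1028.
OR = (a·d)/(b·c) = (1665 × 1028) / (162 × 1168) = 1711620 / 189216 = 9.04585
The odds of graduation within 4 years are about 9.05 times as high in the mentored group.

9.05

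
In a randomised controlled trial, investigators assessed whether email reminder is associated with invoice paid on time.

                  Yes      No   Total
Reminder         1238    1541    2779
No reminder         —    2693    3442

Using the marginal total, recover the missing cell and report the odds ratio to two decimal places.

The missing cell is in the unexposed row: 3442 − 2693 = 749.
So a = 1238, b = 1541, c = 749, d = 2693.
OR = (a·d)/(b·c) = (1238 × 2693) / (1541 × 749) = 3333934 / 1154209 = 2.88850

2.89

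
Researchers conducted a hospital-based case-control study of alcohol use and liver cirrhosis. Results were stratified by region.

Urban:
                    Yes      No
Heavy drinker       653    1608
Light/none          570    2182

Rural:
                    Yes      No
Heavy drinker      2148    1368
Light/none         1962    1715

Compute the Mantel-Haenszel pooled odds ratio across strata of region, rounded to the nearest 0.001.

OR_MH = Σ(aᵢdᵢ/nᵢ) / Σ(bᵢcᵢ/nᵢ), where nᵢ is the stratum total.
Stratum 1 (Urban): n = 5013; a·d/n = 653·2182/5013 = 284.2302; b·c/n = 1608·570/5013 = 182.8366
Stratum 2 (Rural): n = 7193; a·d/n = 2148·1715/7193 = 512.1396; b·c/n = 1368·1962/7193 = 373.1428
OR_MH = (284.2302 + 512.1396) / (182.8366 + 373.1428) = 796.3698 / 555.9794 = 1.43237

1.432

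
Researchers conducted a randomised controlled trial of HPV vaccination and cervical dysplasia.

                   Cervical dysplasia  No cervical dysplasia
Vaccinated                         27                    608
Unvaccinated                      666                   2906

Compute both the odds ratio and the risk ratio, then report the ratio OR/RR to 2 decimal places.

Cells: a = 27, b = 608, c = 666, d = 2906.
OR = (27·2906)/(608·666) = 78462/404928 = 0.19377
Risk in exposed = 27/635 = 0.04252; risk in unexposed = 666/3572 = 0.18645; RR = 0.22805
OR/RR = 0.19377 / 0.22805 = 0.84968
The outcome is not rare, so the OR lies further from 1 than the RR.

0.85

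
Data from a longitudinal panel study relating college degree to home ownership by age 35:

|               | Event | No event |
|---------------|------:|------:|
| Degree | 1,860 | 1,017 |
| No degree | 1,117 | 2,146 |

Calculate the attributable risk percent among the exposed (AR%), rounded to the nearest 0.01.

Cells: a = 1860, b = 1017, c = 1117, d = 2146.
Risk in exposed = 1860/2877 = 0.64651; risk in unexposed = 1117/3263 = 0.34232.
RR = 0.64651/0.34232 = 1.88859
AR% = (RR − 1)/RR × 100 = (1.88859 − 1)/1.88859 × 100 = 47.0504%

47.05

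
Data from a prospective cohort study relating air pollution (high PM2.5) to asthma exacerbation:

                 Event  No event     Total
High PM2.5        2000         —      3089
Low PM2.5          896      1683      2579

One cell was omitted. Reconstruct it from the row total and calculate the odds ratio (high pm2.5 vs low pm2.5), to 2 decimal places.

The missing cell is in the exposed row: 3089 − 2000 = 1089.
So a = 2000, b = 1089, c = 896, d = 1683.
OR = (a·d)/(b·c) = (2000 × 1683) / (1089 × 896) = 3366000 / 975744 = 3.44968

3.45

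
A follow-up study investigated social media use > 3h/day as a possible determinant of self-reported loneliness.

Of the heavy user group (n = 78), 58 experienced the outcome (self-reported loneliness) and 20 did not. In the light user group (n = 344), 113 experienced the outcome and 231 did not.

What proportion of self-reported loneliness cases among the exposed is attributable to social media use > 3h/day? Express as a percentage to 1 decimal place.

55.8

From the description: a = 58, b = 20, c = 113, d = 231.
Risk in exposed = 58/78 = 0.74359; risk in unexposed = 113/344 = 0.32849.
RR = 0.74359/0.32849 = 2.26367
AR% = (RR − 1)/RR × 100 = (2.26367 − 1)/2.26367 × 100 = 55.8240%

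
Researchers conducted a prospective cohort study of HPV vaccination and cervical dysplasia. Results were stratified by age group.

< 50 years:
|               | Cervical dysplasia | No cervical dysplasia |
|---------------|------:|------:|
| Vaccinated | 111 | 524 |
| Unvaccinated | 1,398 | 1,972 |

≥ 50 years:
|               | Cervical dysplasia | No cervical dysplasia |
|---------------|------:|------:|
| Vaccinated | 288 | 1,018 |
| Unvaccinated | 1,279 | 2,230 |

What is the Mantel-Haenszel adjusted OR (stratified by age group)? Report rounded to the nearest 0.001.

OR_MH = Σ(aᵢdᵢ/nᵢ) / Σ(bᵢcᵢ/nᵢ), where nᵢ is the stratum total.
Stratum 1 (< 50 years): n = 4005; a·d/n = 111·1972/4005 = 54.6547; b·c/n = 524·1398/4005 = 182.9094
Stratum 2 (≥ 50 years): n = 4815; a·d/n = 288·2230/4815 = 133.3832; b·c/n = 1018·1279/4815 = 270.4096
OR_MH = (54.6547 + 133.3832) / (182.9094 + 270.4096) = 188.0379 / 453.3189 = 0.41480

0.415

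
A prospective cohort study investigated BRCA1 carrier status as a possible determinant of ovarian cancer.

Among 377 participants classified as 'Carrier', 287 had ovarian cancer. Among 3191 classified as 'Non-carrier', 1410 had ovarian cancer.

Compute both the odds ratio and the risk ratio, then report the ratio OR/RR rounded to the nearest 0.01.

2.34

From the description: a = 287, b = 90, c = 1410, d = 1781.
OR = (287·1781)/(90·1410) = 511147/126900 = 4.02795
Risk in exposed = 287/377 = 0.76127; risk in unexposed = 1410/3191 = 0.44187; RR = 1.72285
OR/RR = 4.02795 / 1.72285 = 2.33795
The outcome is not rare, so the OR lies further from 1 than the RR.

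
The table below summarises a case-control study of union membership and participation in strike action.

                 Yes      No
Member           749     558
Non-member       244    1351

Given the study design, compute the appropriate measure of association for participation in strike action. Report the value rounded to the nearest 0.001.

Cells: a = 749, b = 558, c = 244, d = 1351.
This is a case-control study: participants were sampled on outcome status, so risks in the source population cannot be estimated directly — relative risk is not valid here. The odds ratio is the appropriate measure.
OR = (a·d)/(b·c) = (749 × 1351) / (558 × 244) = 1011899 / 136152 = 7.43213

7.432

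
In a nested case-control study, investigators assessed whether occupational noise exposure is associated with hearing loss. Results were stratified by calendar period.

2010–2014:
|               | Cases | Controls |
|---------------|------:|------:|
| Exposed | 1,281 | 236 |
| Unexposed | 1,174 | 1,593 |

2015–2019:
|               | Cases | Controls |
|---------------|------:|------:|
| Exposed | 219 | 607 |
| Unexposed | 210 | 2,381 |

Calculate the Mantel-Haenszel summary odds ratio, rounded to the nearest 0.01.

6.17

OR_MH = Σ(aᵢdᵢ/nᵢ) / Σ(bᵢcᵢ/nᵢ), where nᵢ is the stratum total.
Stratum 1 (2010–2014): n = 4284; a·d/n = 1281·1593/4284 = 476.3382; b·c/n = 236·1174/4284 = 64.6741
Stratum 2 (2015–2019): n = 3417; a·d/n = 219·2381/3417 = 152.6014; b·c/n = 607·210/3417 = 37.3047
OR_MH = (476.3382 + 152.6014) / (64.6741 + 37.3047) = 628.9396 / 101.9788 = 6.16736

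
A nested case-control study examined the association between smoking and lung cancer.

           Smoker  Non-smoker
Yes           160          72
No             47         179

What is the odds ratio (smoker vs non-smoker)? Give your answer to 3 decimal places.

8.463

Reading the table with exposure as columns: a = 160 (Smoker, case), b = 47 (Smoker, non-case), c = 72 (Non-smoker, case), d = 179.
OR = (a·d)/(b·c) = (160 × 179) / (47 × 72) = 28640 / 3384 = 8.46336
The odds of lung cancer are about 8.46 times as high in the smoker group.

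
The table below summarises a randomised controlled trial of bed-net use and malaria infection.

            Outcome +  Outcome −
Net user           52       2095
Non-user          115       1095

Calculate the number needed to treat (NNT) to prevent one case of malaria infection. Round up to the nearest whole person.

Risk in treated group = 52/2147 = 0.02422; risk in control = 115/1210 = 0.09504.
Absolute risk reduction = 0.09504 − 0.02422 = 0.07082
NNT = 1 / ARR = 1 / 0.07082 = 14.120 → round up → 15

15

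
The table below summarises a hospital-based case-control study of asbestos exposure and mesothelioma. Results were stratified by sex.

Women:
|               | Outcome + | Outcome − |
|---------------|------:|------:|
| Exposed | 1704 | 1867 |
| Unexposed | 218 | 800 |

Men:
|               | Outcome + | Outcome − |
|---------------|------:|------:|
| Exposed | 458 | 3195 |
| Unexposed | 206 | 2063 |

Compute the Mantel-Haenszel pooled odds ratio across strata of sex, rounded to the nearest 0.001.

OR_MH = Σ(aᵢdᵢ/nᵢ) / Σ(bᵢcᵢ/nᵢ), where nᵢ is the stratum total.
Stratum 1 (Women): n = 4589; a·d/n = 1704·800/4589 = 297.0582; b·c/n = 1867·218/4589 = 88.6917
Stratum 2 (Men): n = 5922; a·d/n = 458·2063/5922 = 159.5498; b·c/n = 3195·206/5922 = 111.1398
OR_MH = (297.0582 + 159.5498) / (88.6917 + 111.1398) = 456.6080 / 199.8315 = 2.28497

2.285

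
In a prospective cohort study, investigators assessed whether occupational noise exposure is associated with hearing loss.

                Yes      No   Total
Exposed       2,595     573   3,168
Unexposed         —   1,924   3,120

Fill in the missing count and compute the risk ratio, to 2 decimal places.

2.14

The missing cell is in the unexposed row: 3120 − 1924 = 1196.
So a = 2595, b = 573, c = 1196, d = 1924.
RR = [a/(a+b)] / [c/(c+d)] = (2595/3168) / (1196/3120) = 0.81913/0.38333 = 2.13686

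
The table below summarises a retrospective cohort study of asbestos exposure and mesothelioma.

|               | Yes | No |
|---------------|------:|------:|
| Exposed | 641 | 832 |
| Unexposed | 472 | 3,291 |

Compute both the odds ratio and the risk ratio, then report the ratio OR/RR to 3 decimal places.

Cells: a = 641, b = 832, c = 472, d = 3291.
OR = (641·3291)/(832·472) = 2109531/392704 = 5.37181
Risk in exposed = 641/1473 = 0.43517; risk in unexposed = 472/3763 = 0.12543; RR = 3.46935
OR/RR = 5.37181 / 3.46935 = 1.54836
The outcome is not rare, so the OR lies further from 1 than the RR.

1.548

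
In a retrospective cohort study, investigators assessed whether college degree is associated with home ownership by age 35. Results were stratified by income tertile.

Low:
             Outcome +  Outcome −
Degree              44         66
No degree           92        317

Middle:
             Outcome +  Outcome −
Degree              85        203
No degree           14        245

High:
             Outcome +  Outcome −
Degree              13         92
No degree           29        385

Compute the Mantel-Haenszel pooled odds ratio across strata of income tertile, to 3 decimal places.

3.385

OR_MH = Σ(aᵢdᵢ/nᵢ) / Σ(bᵢcᵢ/nᵢ), where nᵢ is the stratum total.
Stratum 1 (Low): n = 519; a·d/n = 44·317/519 = 26.8748; b·c/n = 66·92/519 = 11.6994
Stratum 2 (Middle): n = 547; a·d/n = 85·245/547 = 38.0713; b·c/n = 203·14/547 = 5.1956
Stratum 3 (High): n = 519; a·d/n = 13·385/519 = 9.6435; b·c/n = 92·29/519 = 5.1407
OR_MH = (26.8748 + 38.0713 + 9.6435) / (11.6994 + 5.1956 + 5.1407) = 74.5896 / 22.0357 = 3.38495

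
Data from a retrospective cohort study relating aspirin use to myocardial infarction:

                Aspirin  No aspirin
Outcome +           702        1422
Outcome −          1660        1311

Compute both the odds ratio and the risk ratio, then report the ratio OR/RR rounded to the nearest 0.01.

0.68

Reading the table with exposure as columns: a = 702 (Aspirin, case), b = 1660 (Aspirin, non-case), c = 1422 (No aspirin, case), d = 1311.
OR = (702·1311)/(1660·1422) = 920322/2360520 = 0.38988
Risk in exposed = 702/2362 = 0.29721; risk in unexposed = 1422/2733 = 0.52031; RR = 0.57121
OR/RR = 0.38988 / 0.57121 = 0.68255
The outcome is not rare, so the OR lies further from 1 than the RR.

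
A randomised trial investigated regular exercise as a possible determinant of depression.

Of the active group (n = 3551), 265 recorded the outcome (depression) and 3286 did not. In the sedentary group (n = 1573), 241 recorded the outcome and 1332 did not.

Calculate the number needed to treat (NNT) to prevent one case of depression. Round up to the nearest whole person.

Risk in treated group = 265/3551 = 0.07463; risk in control = 241/1573 = 0.15321.
Absolute risk reduction = 0.15321 − 0.07463 = 0.07858
NNT = 1 / ARR = 1 / 0.07858 = 12.725 → round up → 13

13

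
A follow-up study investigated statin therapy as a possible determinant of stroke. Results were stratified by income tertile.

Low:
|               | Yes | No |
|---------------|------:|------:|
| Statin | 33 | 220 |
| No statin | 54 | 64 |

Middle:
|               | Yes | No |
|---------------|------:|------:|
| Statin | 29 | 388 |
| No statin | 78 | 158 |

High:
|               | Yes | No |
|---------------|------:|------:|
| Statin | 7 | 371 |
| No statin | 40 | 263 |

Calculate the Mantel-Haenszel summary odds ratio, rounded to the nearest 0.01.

OR_MH = Σ(aᵢdᵢ/nᵢ) / Σ(bᵢcᵢ/nᵢ), where nᵢ is the stratum total.
Stratum 1 (Low): n = 371; a·d/n = 33·64/371 = 5.6927; b·c/n = 220·54/371 = 32.0216
Stratum 2 (Middle): n = 653; a·d/n = 29·158/653 = 7.0168; b·c/n = 388·78/653 = 46.3461
Stratum 3 (High): n = 681; a·d/n = 7·263/681 = 2.7034; b·c/n = 371·40/681 = 21.7915
OR_MH = (5.6927 + 7.0168 + 2.7034) / (32.0216 + 46.3461 + 21.7915) = 15.4129 / 100.1591 = 0.15388

0.15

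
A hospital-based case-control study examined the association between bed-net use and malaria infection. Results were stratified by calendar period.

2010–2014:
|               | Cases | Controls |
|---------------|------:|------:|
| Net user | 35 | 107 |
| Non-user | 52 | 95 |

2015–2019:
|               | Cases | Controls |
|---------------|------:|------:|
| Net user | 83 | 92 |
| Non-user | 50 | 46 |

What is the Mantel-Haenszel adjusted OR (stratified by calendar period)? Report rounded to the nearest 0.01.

OR_MH = Σ(aᵢdᵢ/nᵢ) / Σ(bᵢcᵢ/nᵢ), where nᵢ is the stratum total.
Stratum 1 (2010–2014): n = 289; a·d/n = 35·95/289 = 11.5052; b·c/n = 107·52/289 = 19.2526
Stratum 2 (2015–2019): n = 271; a·d/n = 83·46/271 = 14.0886; b·c/n = 92·50/271 = 16.9742
OR_MH = (11.5052 + 14.0886) / (19.2526 + 16.9742) = 25.5938 / 36.2268 = 0.70649

0.71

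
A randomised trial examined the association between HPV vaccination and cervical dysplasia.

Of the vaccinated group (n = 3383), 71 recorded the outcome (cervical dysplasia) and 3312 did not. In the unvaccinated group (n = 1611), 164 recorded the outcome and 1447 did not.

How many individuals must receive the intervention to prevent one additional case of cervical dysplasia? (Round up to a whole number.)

13

Risk in treated group = 71/3383 = 0.02099; risk in control = 164/1611 = 0.10180.
Absolute risk reduction = 0.10180 − 0.02099 = 0.08081
NNT = 1 / ARR = 1 / 0.08081 = 12.374 → round up → 13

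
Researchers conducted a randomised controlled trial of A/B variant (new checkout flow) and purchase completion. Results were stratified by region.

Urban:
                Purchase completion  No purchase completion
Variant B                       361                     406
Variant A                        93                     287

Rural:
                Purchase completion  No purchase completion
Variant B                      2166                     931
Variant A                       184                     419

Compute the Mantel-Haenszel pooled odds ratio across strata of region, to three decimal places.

OR_MH = Σ(aᵢdᵢ/nᵢ) / Σ(bᵢcᵢ/nᵢ), where nᵢ is the stratum total.
Stratum 1 (Urban): n = 1147; a·d/n = 361·287/1147 = 90.3287; b·c/n = 406·93/1147 = 32.9189
Stratum 2 (Rural): n = 3700; a·d/n = 2166·419/3700 = 245.2849; b·c/n = 931·184/3700 = 46.2984
OR_MH = (90.3287 + 245.2849) / (32.9189 + 46.2984) = 335.6135 / 79.2173 = 4.23662

4.237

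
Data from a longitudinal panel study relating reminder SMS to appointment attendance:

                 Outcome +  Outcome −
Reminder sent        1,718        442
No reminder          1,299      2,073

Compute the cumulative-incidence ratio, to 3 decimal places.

Cells: a = 1718, b = 442, c = 1299, d = 2073.
Risk in exposed = 1718/2160 = 0.79537; risk in unexposed = 1299/3372 = 0.38523.
RR = 0.79537 / 0.38523 = 2.06466
The risk among the exposed is 2.06 times that among the unexposed.

2.065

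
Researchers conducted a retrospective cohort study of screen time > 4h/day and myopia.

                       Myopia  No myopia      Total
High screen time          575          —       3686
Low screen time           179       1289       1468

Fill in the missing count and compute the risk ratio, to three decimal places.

The missing cell is in the exposed row: 3686 − 575 = 3111.
So a = 575, b = 3111, c = 179, d = 1289.
RR = [a/(a+b)] / [c/(c+d)] = (575/3686) / (179/1468) = 0.15600/0.12193 = 1.27934

1.279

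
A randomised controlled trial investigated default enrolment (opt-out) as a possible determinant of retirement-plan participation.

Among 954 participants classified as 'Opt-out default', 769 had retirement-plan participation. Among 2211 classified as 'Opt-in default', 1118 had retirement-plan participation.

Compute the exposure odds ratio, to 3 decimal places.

From the description: a = 769, b = 185, c = 1118, d = 1093.
OR = (a·d)/(b·c) = (769 × 1093) / (185 × 1118) = 840517 / 206830 = 4.06381
The odds of retirement-plan participation are about 4.06 times as high in the opt-out default group.

4.064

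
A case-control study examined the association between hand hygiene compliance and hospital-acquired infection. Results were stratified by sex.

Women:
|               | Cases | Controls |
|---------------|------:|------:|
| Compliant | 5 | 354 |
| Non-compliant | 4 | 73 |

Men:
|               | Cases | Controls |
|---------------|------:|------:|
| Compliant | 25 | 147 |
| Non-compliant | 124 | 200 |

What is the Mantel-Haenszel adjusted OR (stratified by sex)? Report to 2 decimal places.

0.27

OR_MH = Σ(aᵢdᵢ/nᵢ) / Σ(bᵢcᵢ/nᵢ), where nᵢ is the stratum total.
Stratum 1 (Women): n = 436; a·d/n = 5·73/436 = 0.8372; b·c/n = 354·4/436 = 3.2477
Stratum 2 (Men): n = 496; a·d/n = 25·200/496 = 10.0806; b·c/n = 147·124/496 = 36.7500
OR_MH = (0.8372 + 10.0806) / (3.2477 + 36.7500) = 10.9178 / 39.9977 = 0.27296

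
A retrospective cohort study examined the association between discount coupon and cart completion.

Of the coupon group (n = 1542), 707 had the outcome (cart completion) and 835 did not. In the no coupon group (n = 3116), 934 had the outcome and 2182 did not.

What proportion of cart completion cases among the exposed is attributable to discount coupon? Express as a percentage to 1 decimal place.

From the description: a = 707, b = 835, c = 934, d = 2182.
Risk in exposed = 707/1542 = 0.45850; risk in unexposed = 934/3116 = 0.29974.
RR = 0.45850/0.29974 = 1.52963
AR% = (RR − 1)/RR × 100 = (1.52963 − 1)/1.52963 × 100 = 34.6246%

34.6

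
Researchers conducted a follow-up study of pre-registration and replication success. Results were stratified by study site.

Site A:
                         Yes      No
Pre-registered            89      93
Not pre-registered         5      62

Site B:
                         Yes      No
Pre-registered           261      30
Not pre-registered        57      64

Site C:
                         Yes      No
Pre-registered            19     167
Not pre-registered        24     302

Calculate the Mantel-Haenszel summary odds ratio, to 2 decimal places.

5.34

OR_MH = Σ(aᵢdᵢ/nᵢ) / Σ(bᵢcᵢ/nᵢ), where nᵢ is the stratum total.
Stratum 1 (Site A): n = 249; a·d/n = 89·62/249 = 22.1606; b·c/n = 93·5/249 = 1.8675
Stratum 2 (Site B): n = 412; a·d/n = 261·64/412 = 40.5437; b·c/n = 30·57/412 = 4.1505
Stratum 3 (Site C): n = 512; a·d/n = 19·302/512 = 11.2070; b·c/n = 167·24/512 = 7.8281
OR_MH = (22.1606 + 40.5437 + 11.2070) / (1.8675 + 4.1505 + 7.8281) = 73.9114 / 13.8461 = 5.33807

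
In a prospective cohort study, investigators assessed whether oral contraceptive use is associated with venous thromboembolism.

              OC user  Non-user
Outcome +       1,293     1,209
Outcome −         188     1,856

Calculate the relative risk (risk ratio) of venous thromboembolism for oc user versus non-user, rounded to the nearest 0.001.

Reading the table with exposure as columns: a = 1293 (OC user, case), b = 188 (OC user, non-case), c = 1209 (Non-user, case), d = 1856.
Risk in exposed = 1293/1481 = 0.87306; risk in unexposed = 1209/3065 = 0.39445.
RR = 0.87306 / 0.39445 = 2.21334
The risk among the exposed is 2.21 times that among the unexposed.

2.213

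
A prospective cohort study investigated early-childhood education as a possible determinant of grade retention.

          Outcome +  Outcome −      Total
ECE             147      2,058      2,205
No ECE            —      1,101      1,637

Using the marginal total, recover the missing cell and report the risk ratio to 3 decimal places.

The missing cell is in the unexposed row: 1637 − 1101 = 536.
So a = 147, b = 2058, c = 536, d = 1101.
RR = [a/(a+b)] / [c/(c+d)] = (147/2205) / (536/1637) = 0.06667/0.32743 = 0.20361

0.204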